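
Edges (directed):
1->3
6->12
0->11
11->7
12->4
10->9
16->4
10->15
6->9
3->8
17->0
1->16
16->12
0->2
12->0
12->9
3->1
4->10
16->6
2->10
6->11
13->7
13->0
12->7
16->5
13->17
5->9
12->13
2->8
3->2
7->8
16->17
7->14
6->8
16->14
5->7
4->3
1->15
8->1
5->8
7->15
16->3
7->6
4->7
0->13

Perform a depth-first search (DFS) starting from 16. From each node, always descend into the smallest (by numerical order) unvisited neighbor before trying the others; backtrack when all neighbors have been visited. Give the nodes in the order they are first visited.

16, 3, 1, 15, 2, 8, 10, 9, 4, 7, 6, 11, 12, 0, 13, 17, 14, 5

Visit 16
16 → 3
3 → 1
1 → 15
3 → 2
2 → 8
2 → 10
10 → 9
16 → 4
4 → 7
7 → 6
6 → 11
6 → 12
12 → 0
0 → 13
13 → 17
7 → 14
16 → 5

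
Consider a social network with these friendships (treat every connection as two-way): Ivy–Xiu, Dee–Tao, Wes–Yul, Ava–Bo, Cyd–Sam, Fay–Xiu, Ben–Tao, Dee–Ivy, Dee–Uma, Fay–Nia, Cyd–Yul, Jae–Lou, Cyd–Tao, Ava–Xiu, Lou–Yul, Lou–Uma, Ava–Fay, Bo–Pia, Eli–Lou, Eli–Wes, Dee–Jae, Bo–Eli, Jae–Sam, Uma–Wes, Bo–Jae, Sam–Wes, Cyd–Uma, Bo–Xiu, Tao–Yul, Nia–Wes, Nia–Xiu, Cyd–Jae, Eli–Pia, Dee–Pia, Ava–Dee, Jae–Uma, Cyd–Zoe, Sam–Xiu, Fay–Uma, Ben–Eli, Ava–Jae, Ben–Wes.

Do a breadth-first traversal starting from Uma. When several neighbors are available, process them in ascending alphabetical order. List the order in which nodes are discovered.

Uma → Cyd → Dee → Fay → Jae → Lou → Wes → Sam → Tao → Yul → Zoe → Ava → Ivy → Pia → Nia → Xiu → Bo → Eli → Ben

Visit Uma; enqueue Cyd, Dee, Fay, Jae, Lou, Wes → queue [Cyd, Dee, Fay, Jae, Lou, Wes]
Visit Cyd; enqueue Sam, Tao, Yul, Zoe → queue [Dee, Fay, Jae, Lou, Wes, Sam, Tao, Yul, Zoe]
Visit Dee; enqueue Ava, Ivy, Pia → queue [Fay, Jae, Lou, Wes, Sam, Tao, Yul, Zoe, Ava, Ivy, Pia]
Visit Fay; enqueue Nia, Xiu → queue [Jae, Lou, Wes, Sam, Tao, Yul, Zoe, Ava, Ivy, Pia, Nia, Xiu]
Visit Jae; enqueue Bo → queue [Lou, Wes, Sam, Tao, Yul, Zoe, Ava, Ivy, Pia, Nia, Xiu, Bo]
Visit Lou; enqueue Eli → queue [Wes, Sam, Tao, Yul, Zoe, Ava, Ivy, Pia, Nia, Xiu, Bo, Eli]
Visit Wes; enqueue Ben → queue [Sam, Tao, Yul, Zoe, Ava, Ivy, Pia, Nia, Xiu, Bo, Eli, Ben]
Visit Sam → queue [Tao, Yul, Zoe, Ava, Ivy, Pia, Nia, Xiu, Bo, Eli, Ben]
Visit Tao → queue [Yul, Zoe, Ava, Ivy, Pia, Nia, Xiu, Bo, Eli, Ben]
Visit Yul → queue [Zoe, Ava, Ivy, Pia, Nia, Xiu, Bo, Eli, Ben]
Visit Zoe → queue [Ava, Ivy, Pia, Nia, Xiu, Bo, Eli, Ben]
Visit Ava → queue [Ivy, Pia, Nia, Xiu, Bo, Eli, Ben]
Visit Ivy → queue [Pia, Nia, Xiu, Bo, Eli, Ben]
Visit Pia → queue [Nia, Xiu, Bo, Eli, Ben]
Visit Nia → queue [Xiu, Bo, Eli, Ben]
Visit Xiu → queue [Bo, Eli, Ben]
Visit Bo → queue [Eli, Ben]
Visit Eli → queue [Ben]
Visit Ben → queue []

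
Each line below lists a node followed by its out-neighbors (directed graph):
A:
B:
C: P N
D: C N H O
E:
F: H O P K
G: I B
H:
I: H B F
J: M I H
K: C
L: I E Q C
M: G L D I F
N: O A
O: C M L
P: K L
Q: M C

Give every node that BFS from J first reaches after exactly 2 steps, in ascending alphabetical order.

Level 0: J
Level 1: H, I, M
Level 2: B, D, F, G, L
Level 3: C, E, K, N, O, P, Q
Level 4: A

B, D, F, G, L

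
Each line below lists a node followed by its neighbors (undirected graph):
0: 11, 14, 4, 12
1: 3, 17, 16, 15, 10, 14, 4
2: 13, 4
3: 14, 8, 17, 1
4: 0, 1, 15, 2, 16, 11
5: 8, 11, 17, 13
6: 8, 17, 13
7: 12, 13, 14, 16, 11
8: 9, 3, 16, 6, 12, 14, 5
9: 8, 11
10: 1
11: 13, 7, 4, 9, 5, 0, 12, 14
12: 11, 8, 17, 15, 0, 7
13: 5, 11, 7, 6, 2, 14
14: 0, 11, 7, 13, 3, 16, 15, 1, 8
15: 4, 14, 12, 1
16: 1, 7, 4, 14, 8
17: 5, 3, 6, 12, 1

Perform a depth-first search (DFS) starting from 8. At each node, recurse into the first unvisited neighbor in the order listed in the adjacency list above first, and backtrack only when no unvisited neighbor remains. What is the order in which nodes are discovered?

Visit 8
8 → 9
9 → 11
11 → 13
13 → 5
5 → 17
17 → 3
3 → 14
14 → 0
0 → 4
4 → 1
1 → 16
16 → 7
7 → 12
12 → 15
1 → 10
4 → 2
17 → 6

8 -> 9 -> 11 -> 13 -> 5 -> 17 -> 3 -> 14 -> 0 -> 4 -> 1 -> 16 -> 7 -> 12 -> 15 -> 10 -> 2 -> 6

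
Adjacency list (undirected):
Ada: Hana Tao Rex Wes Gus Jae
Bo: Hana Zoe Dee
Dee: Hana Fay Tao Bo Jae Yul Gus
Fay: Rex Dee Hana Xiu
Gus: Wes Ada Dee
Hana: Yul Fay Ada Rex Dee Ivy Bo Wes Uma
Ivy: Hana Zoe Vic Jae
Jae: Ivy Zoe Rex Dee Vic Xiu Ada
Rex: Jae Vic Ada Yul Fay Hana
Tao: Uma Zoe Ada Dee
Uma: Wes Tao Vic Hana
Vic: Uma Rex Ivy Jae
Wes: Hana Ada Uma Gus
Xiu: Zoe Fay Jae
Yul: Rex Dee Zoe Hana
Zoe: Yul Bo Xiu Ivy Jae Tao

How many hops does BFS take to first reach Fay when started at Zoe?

2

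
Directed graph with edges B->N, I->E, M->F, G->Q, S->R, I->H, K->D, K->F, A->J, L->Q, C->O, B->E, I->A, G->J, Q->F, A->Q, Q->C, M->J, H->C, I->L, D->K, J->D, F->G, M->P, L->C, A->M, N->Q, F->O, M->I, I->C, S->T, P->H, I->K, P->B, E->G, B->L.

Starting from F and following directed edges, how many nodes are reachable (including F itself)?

8

BFS from F visits: F, G, O, J, Q, D, C, K
Reachable nodes: 8 of 20 total.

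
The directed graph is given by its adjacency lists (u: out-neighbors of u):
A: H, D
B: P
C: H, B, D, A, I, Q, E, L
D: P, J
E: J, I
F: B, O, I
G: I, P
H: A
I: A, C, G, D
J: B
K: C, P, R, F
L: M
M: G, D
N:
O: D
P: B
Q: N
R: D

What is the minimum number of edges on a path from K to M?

Level 0: K
Level 1: C, F, P, R
Level 2: A, B, D, E, H, I, L, O, Q
Level 3: G, J, M, N
M first appears at level 3.

3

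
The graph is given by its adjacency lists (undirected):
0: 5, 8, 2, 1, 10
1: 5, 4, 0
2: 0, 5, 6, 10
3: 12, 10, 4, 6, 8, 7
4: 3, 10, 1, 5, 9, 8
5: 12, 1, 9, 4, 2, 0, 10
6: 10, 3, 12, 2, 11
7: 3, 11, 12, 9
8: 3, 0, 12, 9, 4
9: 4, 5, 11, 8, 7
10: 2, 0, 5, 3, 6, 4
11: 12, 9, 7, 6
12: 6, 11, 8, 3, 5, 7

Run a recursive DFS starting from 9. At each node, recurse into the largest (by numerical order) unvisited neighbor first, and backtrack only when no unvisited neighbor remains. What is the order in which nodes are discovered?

Visit 9
9 → 11
11 → 12
12 → 8
8 → 4
4 → 10
10 → 6
6 → 3
3 → 7
6 → 2
2 → 5
5 → 1
1 → 0

9 → 11 → 12 → 8 → 4 → 10 → 6 → 3 → 7 → 2 → 5 → 1 → 0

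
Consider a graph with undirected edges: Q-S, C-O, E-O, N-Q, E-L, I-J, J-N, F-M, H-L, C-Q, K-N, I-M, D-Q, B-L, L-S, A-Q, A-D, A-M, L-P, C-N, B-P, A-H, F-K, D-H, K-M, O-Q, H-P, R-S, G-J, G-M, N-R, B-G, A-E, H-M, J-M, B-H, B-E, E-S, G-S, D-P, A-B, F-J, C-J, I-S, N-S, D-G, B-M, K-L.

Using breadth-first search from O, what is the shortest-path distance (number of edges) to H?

Level 0: O
Level 1: C, E, Q
Level 2: A, B, D, J, L, N, S
Level 3: F, G, H, I, K, M, P, R
H first appears at level 3.

3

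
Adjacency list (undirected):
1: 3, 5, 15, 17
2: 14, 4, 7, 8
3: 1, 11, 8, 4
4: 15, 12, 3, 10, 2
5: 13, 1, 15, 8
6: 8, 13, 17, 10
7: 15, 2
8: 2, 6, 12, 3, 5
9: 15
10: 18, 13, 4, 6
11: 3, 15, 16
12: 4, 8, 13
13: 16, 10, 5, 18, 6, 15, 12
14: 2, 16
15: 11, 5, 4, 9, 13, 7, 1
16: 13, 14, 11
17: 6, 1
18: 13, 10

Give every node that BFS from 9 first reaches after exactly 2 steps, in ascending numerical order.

1, 4, 5, 7, 11, 13

Level 0: 9
Level 1: 15
Level 2: 1, 4, 5, 7, 11, 13
Level 3: 2, 3, 6, 8, 10, 12, 16, 17, 18
Level 4: 14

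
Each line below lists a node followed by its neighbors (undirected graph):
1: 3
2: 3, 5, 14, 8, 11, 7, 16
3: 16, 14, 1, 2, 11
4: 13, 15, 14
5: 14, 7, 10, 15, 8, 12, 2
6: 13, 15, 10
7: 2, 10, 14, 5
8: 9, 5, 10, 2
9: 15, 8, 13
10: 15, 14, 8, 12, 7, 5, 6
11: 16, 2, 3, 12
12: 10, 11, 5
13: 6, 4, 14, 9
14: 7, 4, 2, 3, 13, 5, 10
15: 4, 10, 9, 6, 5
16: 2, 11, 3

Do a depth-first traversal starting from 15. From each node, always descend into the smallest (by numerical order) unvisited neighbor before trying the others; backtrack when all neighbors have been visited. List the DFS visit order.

Visit 15
15 → 4
4 → 13
13 → 6
6 → 10
10 → 5
5 → 2
2 → 3
3 → 1
3 → 11
11 → 12
11 → 16
3 → 14
14 → 7
2 → 8
8 → 9

15 4 13 6 10 5 2 3 1 11 12 16 14 7 8 9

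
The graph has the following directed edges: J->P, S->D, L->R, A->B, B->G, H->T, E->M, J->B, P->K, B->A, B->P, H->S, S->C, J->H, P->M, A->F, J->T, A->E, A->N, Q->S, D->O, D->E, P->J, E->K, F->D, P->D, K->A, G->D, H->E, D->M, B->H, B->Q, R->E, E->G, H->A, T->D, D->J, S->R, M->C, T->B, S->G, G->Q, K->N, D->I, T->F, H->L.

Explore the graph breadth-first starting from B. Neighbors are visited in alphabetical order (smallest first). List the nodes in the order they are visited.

Visit B; enqueue A, G, H, P, Q → queue [A, G, H, P, Q]
Visit A; enqueue E, F, N → queue [G, H, P, Q, E, F, N]
Visit G; enqueue D → queue [H, P, Q, E, F, N, D]
Visit H; enqueue L, S, T → queue [P, Q, E, F, N, D, L, S, T]
Visit P; enqueue J, K, M → queue [Q, E, F, N, D, L, S, T, J, K, M]
Visit Q → queue [E, F, N, D, L, S, T, J, K, M]
Visit E → queue [F, N, D, L, S, T, J, K, M]
Visit F → queue [N, D, L, S, T, J, K, M]
Visit N → queue [D, L, S, T, J, K, M]
Visit D; enqueue I, O → queue [L, S, T, J, K, M, I, O]
Visit L; enqueue R → queue [S, T, J, K, M, I, O, R]
Visit S; enqueue C → queue [T, J, K, M, I, O, R, C]
Visit T → queue [J, K, M, I, O, R, C]
Visit J → queue [K, M, I, O, R, C]
Visit K → queue [M, I, O, R, C]
Visit M → queue [I, O, R, C]
Visit I → queue [O, R, C]
Visit O → queue [R, C]
Visit R → queue [C]
Visit C → queue []

B -> A -> G -> H -> P -> Q -> E -> F -> N -> D -> L -> S -> T -> J -> K -> M -> I -> O -> R -> C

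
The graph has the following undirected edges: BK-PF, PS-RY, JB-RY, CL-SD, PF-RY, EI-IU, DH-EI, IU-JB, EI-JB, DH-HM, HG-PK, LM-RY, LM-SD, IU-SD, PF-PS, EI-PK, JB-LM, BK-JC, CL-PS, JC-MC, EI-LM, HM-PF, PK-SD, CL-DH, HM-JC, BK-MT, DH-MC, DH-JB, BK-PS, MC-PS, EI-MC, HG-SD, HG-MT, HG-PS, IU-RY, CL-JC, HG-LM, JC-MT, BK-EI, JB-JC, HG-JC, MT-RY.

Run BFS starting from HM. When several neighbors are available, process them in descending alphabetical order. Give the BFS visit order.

HM → PF → JC → DH → RY → PS → BK → MT → MC → JB → HG → CL → EI → LM → IU → SD → PK

Visit HM; enqueue PF, JC, DH → queue [PF, JC, DH]
Visit PF; enqueue RY, PS, BK → queue [JC, DH, RY, PS, BK]
Visit JC; enqueue MT, MC, JB, HG, CL → queue [DH, RY, PS, BK, MT, MC, JB, HG, CL]
Visit DH; enqueue EI → queue [RY, PS, BK, MT, MC, JB, HG, CL, EI]
Visit RY; enqueue LM, IU → queue [PS, BK, MT, MC, JB, HG, CL, EI, LM, IU]
Visit PS → queue [BK, MT, MC, JB, HG, CL, EI, LM, IU]
Visit BK → queue [MT, MC, JB, HG, CL, EI, LM, IU]
Visit MT → queue [MC, JB, HG, CL, EI, LM, IU]
Visit MC → queue [JB, HG, CL, EI, LM, IU]
Visit JB → queue [HG, CL, EI, LM, IU]
Visit HG; enqueue SD, PK → queue [CL, EI, LM, IU, SD, PK]
Visit CL → queue [EI, LM, IU, SD, PK]
Visit EI → queue [LM, IU, SD, PK]
Visit LM → queue [IU, SD, PK]
Visit IU → queue [SD, PK]
Visit SD → queue [PK]
Visit PK → queue []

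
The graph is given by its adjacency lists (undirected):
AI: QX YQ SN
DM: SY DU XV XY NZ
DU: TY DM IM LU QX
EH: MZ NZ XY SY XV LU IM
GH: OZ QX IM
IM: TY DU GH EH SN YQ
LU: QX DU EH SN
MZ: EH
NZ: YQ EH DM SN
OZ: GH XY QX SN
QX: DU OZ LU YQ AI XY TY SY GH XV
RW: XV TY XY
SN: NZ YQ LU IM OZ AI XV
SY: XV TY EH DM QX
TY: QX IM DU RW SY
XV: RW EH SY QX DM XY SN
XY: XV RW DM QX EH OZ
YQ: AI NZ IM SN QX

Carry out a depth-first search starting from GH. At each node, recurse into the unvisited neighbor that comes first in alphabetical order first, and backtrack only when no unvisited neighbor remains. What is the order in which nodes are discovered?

GH, IM, DU, DM, NZ, EH, LU, QX, AI, SN, OZ, XY, RW, TY, SY, XV, YQ, MZ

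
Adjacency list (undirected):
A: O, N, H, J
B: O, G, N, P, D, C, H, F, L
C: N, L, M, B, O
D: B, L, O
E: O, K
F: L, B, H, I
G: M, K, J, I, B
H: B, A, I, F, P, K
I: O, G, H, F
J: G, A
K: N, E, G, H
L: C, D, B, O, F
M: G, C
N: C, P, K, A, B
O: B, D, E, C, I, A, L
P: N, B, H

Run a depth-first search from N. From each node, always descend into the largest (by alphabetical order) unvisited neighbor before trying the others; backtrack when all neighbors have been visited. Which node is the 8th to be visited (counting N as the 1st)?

Visit N
N → P
P → H
H → K
K → G
G → M
M → C
C → O
O → L
L → F
F → I
F → B
B → D
O → E
O → A
A → J

Visit order: N, P, H, K, G, M, C, O, L, F, I, B, D, E, A, J

O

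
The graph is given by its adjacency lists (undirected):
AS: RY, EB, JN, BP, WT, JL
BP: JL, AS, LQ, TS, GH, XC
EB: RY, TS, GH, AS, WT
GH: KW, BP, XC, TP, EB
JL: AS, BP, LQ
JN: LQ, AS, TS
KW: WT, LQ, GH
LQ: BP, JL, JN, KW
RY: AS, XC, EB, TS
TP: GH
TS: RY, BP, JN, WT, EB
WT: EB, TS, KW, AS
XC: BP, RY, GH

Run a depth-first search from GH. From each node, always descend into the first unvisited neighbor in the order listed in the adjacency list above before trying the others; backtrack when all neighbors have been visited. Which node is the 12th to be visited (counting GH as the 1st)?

Visit GH
GH → KW
KW → WT
WT → EB
EB → RY
RY → AS
AS → JN
JN → LQ
LQ → BP
BP → JL
BP → TS
BP → XC
GH → TP

Visit order: GH, KW, WT, EB, RY, AS, JN, LQ, BP, JL, TS, XC, TP

XC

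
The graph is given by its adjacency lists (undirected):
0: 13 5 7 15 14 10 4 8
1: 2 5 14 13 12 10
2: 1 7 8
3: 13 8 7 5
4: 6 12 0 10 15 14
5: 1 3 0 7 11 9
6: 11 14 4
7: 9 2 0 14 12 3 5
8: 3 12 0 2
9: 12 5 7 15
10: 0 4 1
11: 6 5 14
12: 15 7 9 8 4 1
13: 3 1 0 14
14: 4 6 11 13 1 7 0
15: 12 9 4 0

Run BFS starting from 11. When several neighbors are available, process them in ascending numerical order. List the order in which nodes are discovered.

11 → 5 → 6 → 14 → 0 → 1 → 3 → 7 → 9 → 4 → 13 → 8 → 10 → 15 → 2 → 12

Visit 11; enqueue 5, 6, 14 → queue [5, 6, 14]
Visit 5; enqueue 0, 1, 3, 7, 9 → queue [6, 14, 0, 1, 3, 7, 9]
Visit 6; enqueue 4 → queue [14, 0, 1, 3, 7, 9, 4]
Visit 14; enqueue 13 → queue [0, 1, 3, 7, 9, 4, 13]
Visit 0; enqueue 8, 10, 15 → queue [1, 3, 7, 9, 4, 13, 8, 10, 15]
Visit 1; enqueue 2, 12 → queue [3, 7, 9, 4, 13, 8, 10, 15, 2, 12]
Visit 3 → queue [7, 9, 4, 13, 8, 10, 15, 2, 12]
Visit 7 → queue [9, 4, 13, 8, 10, 15, 2, 12]
Visit 9 → queue [4, 13, 8, 10, 15, 2, 12]
Visit 4 → queue [13, 8, 10, 15, 2, 12]
Visit 13 → queue [8, 10, 15, 2, 12]
Visit 8 → queue [10, 15, 2, 12]
Visit 10 → queue [15, 2, 12]
Visit 15 → queue [2, 12]
Visit 2 → queue [12]
Visit 12 → queue []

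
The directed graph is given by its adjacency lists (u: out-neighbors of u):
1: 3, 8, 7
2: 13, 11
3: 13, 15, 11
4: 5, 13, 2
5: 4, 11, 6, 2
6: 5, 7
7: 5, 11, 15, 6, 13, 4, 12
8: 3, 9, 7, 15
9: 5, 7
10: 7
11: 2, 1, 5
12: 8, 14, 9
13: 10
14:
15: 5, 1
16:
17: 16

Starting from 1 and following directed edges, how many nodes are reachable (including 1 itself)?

15

BFS from 1 visits: 1, 3, 7, 8, 11, 13, 15, 4, 5, 6, 12, 9, 2, 10, 14
Reachable nodes: 15 of 17 total.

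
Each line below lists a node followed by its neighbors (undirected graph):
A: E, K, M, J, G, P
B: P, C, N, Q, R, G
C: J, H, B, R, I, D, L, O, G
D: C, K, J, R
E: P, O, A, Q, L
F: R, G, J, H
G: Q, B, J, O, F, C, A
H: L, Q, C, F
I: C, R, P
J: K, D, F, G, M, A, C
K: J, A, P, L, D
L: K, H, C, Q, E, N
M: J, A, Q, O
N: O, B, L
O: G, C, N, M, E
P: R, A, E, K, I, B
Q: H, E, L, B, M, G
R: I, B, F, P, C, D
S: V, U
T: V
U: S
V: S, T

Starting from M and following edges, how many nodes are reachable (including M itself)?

18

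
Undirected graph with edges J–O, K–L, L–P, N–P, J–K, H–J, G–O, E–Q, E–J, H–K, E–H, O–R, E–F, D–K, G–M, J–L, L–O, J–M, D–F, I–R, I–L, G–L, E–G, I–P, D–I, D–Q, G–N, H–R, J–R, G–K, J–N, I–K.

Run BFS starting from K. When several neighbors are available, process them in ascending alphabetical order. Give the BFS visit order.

K -> D -> G -> H -> I -> J -> L -> F -> Q -> E -> M -> N -> O -> R -> P

Visit K; enqueue D, G, H, I, J, L → queue [D, G, H, I, J, L]
Visit D; enqueue F, Q → queue [G, H, I, J, L, F, Q]
Visit G; enqueue E, M, N, O → queue [H, I, J, L, F, Q, E, M, N, O]
Visit H; enqueue R → queue [I, J, L, F, Q, E, M, N, O, R]
Visit I; enqueue P → queue [J, L, F, Q, E, M, N, O, R, P]
Visit J → queue [L, F, Q, E, M, N, O, R, P]
Visit L → queue [F, Q, E, M, N, O, R, P]
Visit F → queue [Q, E, M, N, O, R, P]
Visit Q → queue [E, M, N, O, R, P]
Visit E → queue [M, N, O, R, P]
Visit M → queue [N, O, R, P]
Visit N → queue [O, R, P]
Visit O → queue [R, P]
Visit R → queue [P]
Visit P → queue []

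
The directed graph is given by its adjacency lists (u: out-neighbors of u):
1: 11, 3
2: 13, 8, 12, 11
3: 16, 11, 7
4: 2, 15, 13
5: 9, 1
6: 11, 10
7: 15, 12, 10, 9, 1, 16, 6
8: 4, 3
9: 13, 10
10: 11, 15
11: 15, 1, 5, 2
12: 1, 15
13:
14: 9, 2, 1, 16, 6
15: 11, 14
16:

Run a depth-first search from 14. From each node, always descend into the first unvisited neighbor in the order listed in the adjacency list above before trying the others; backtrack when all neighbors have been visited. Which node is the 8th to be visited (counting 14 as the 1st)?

Visit 14
14 → 9
9 → 13
9 → 10
10 → 11
11 → 15
11 → 1
1 → 3
3 → 16
3 → 7
7 → 12
7 → 6
11 → 5
11 → 2
2 → 8
8 → 4

Visit order: 14, 9, 13, 10, 11, 15, 1, 3, 16, 7, 12, 6, 5, 2, 8, 4

3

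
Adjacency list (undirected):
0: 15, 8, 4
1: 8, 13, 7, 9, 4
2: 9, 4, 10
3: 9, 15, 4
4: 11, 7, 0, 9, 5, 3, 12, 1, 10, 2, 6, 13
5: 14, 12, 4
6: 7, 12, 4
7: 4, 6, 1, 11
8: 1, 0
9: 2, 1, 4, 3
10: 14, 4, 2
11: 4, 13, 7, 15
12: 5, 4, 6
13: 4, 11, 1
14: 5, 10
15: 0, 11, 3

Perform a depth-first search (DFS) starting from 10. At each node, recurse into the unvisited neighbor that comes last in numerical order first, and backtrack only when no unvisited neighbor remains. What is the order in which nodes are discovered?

10 14 5 12 6 7 11 15 3 9 4 13 1 8 0 2

Visit 10
10 → 14
14 → 5
5 → 12
12 → 6
6 → 7
7 → 11
11 → 15
15 → 3
3 → 9
9 → 4
4 → 13
13 → 1
1 → 8
8 → 0
4 → 2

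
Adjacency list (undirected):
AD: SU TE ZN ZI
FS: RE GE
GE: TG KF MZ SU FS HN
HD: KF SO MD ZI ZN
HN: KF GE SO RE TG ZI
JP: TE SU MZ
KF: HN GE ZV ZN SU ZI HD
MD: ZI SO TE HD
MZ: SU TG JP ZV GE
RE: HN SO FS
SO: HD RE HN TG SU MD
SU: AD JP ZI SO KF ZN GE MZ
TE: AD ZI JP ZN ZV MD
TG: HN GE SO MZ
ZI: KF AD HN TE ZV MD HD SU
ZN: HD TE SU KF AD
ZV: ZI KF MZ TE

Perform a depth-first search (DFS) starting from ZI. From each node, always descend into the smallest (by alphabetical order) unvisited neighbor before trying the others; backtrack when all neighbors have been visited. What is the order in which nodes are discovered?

Visit ZI
ZI → AD
AD → SU
SU → GE
GE → FS
FS → RE
RE → HN
HN → KF
KF → HD
HD → MD
MD → SO
SO → TG
TG → MZ
MZ → JP
JP → TE
TE → ZN
TE → ZV

ZI, AD, SU, GE, FS, RE, HN, KF, HD, MD, SO, TG, MZ, JP, TE, ZN, ZV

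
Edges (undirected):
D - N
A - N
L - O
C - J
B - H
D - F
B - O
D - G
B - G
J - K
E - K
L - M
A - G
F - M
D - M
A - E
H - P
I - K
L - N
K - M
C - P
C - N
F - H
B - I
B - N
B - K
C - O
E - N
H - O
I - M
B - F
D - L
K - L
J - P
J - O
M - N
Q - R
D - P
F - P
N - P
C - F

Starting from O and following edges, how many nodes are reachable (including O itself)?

BFS from O visits: O, B, C, H, J, L, F, G, I, K, N, P, D, M, A, E
Reachable nodes: 16 of 18 total.

16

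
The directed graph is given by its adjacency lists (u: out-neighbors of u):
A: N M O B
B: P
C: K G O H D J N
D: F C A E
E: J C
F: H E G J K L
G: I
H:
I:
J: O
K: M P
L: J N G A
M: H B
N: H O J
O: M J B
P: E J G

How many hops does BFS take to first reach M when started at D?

Level 0: D
Level 1: A, C, E, F
Level 2: B, G, H, J, K, L, M, N, O
Level 3: I, P
M first appears at level 2.

2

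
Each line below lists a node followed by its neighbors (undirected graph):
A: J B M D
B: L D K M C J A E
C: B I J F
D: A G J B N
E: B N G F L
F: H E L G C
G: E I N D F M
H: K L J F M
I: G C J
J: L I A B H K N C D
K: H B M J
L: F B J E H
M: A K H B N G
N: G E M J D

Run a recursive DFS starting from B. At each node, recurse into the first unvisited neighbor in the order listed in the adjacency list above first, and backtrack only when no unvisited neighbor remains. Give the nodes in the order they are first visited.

Visit B
B → L
L → F
F → H
H → K
K → M
M → A
A → J
J → I
I → G
G → E
E → N
N → D
I → C

B -> L -> F -> H -> K -> M -> A -> J -> I -> G -> E -> N -> D -> C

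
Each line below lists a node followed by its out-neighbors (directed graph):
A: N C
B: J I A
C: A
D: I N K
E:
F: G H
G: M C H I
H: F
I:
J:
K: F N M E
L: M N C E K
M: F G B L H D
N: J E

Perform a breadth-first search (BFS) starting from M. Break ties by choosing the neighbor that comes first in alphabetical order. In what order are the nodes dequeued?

M B D F G H L A I J K N C E

Visit M; enqueue B, D, F, G, H, L → queue [B, D, F, G, H, L]
Visit B; enqueue A, I, J → queue [D, F, G, H, L, A, I, J]
Visit D; enqueue K, N → queue [F, G, H, L, A, I, J, K, N]
Visit F → queue [G, H, L, A, I, J, K, N]
Visit G; enqueue C → queue [H, L, A, I, J, K, N, C]
Visit H → queue [L, A, I, J, K, N, C]
Visit L; enqueue E → queue [A, I, J, K, N, C, E]
Visit A → queue [I, J, K, N, C, E]
Visit I → queue [J, K, N, C, E]
Visit J → queue [K, N, C, E]
Visit K → queue [N, C, E]
Visit N → queue [C, E]
Visit C → queue [E]
Visit E → queue []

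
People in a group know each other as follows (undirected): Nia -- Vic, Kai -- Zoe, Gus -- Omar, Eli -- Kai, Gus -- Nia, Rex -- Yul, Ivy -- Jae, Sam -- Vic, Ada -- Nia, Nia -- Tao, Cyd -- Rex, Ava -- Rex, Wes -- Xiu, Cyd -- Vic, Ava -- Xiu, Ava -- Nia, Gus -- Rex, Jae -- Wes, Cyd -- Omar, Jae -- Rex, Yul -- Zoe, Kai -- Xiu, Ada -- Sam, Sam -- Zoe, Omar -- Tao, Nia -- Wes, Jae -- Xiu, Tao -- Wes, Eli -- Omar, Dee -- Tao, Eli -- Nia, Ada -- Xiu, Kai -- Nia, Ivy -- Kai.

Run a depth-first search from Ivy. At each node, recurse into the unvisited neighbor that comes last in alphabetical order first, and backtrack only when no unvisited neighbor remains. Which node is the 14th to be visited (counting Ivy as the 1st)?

Sam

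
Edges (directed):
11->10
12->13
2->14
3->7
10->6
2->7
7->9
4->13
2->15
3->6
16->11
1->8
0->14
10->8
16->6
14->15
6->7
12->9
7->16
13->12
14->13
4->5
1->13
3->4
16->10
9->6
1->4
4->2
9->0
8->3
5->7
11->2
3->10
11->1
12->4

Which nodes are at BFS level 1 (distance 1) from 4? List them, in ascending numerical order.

Level 0: 4
Level 1: 2, 5, 13
Level 2: 7, 12, 14, 15
Level 3: 9, 16
Level 4: 0, 6, 10, 11
Level 5: 1, 8
Level 6: 3

2, 5, 13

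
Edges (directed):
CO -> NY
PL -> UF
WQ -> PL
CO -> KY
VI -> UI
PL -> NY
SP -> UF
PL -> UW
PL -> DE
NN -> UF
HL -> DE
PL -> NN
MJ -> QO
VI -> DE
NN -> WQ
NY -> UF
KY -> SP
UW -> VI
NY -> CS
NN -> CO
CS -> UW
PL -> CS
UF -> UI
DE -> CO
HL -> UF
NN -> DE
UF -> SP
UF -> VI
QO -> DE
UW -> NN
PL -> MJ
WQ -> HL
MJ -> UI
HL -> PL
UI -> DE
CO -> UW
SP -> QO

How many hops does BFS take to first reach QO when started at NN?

Level 0: NN
Level 1: CO, DE, UF, WQ
Level 2: HL, KY, NY, PL, SP, UI, UW, VI
Level 3: CS, MJ, QO
QO first appears at level 3.

3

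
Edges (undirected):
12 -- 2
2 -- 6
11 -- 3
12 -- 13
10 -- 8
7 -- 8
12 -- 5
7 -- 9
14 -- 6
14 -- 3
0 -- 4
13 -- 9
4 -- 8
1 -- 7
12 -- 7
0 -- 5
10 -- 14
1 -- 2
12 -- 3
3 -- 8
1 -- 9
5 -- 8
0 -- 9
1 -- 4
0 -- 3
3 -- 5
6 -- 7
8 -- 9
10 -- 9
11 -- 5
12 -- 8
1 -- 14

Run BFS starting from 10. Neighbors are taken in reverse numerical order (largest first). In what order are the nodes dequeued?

10 -> 14 -> 9 -> 8 -> 6 -> 3 -> 1 -> 13 -> 7 -> 0 -> 12 -> 5 -> 4 -> 2 -> 11

Visit 10; enqueue 14, 9, 8 → queue [14, 9, 8]
Visit 14; enqueue 6, 3, 1 → queue [9, 8, 6, 3, 1]
Visit 9; enqueue 13, 7, 0 → queue [8, 6, 3, 1, 13, 7, 0]
Visit 8; enqueue 12, 5, 4 → queue [6, 3, 1, 13, 7, 0, 12, 5, 4]
Visit 6; enqueue 2 → queue [3, 1, 13, 7, 0, 12, 5, 4, 2]
Visit 3; enqueue 11 → queue [1, 13, 7, 0, 12, 5, 4, 2, 11]
Visit 1 → queue [13, 7, 0, 12, 5, 4, 2, 11]
Visit 13 → queue [7, 0, 12, 5, 4, 2, 11]
Visit 7 → queue [0, 12, 5, 4, 2, 11]
Visit 0 → queue [12, 5, 4, 2, 11]
Visit 12 → queue [5, 4, 2, 11]
Visit 5 → queue [4, 2, 11]
Visit 4 → queue [2, 11]
Visit 2 → queue [11]
Visit 11 → queue []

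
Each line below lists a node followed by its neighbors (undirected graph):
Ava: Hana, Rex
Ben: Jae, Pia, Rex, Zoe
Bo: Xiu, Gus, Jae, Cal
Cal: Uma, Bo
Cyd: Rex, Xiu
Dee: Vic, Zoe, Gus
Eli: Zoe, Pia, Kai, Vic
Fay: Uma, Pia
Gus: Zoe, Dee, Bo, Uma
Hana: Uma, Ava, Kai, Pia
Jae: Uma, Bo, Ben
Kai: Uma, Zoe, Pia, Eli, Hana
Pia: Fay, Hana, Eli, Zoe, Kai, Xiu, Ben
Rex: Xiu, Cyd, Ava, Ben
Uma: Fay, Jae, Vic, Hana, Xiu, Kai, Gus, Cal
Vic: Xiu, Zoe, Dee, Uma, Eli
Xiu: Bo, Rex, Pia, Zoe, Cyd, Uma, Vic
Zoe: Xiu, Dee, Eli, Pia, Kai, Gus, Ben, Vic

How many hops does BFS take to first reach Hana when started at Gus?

2

Level 0: Gus
Level 1: Bo, Dee, Uma, Zoe
Level 2: Ben, Cal, Eli, Fay, Hana, Jae, Kai, Pia, Vic, Xiu
Level 3: Ava, Cyd, Rex
Hana first appears at level 2.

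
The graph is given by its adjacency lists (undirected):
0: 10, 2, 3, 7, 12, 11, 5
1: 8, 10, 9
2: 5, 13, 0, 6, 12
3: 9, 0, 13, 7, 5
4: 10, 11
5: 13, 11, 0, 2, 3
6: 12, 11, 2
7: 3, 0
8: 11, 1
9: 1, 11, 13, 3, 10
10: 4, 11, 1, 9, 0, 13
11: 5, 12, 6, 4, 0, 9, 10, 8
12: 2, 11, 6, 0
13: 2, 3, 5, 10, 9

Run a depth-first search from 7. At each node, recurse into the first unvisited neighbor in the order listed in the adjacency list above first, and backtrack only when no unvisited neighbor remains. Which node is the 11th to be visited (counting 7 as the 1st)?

Visit 7
7 → 3
3 → 9
9 → 1
1 → 8
8 → 11
11 → 5
5 → 13
13 → 2
2 → 0
0 → 10
10 → 4
0 → 12
12 → 6

Visit order: 7, 3, 9, 1, 8, 11, 5, 13, 2, 0, 10, 4, 12, 6

10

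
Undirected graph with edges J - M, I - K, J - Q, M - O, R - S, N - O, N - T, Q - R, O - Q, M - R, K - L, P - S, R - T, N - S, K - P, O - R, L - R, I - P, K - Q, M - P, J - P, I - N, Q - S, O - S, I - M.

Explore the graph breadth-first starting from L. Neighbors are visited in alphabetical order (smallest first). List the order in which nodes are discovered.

L, K, R, I, P, Q, M, O, S, T, N, J

Visit L; enqueue K, R → queue [K, R]
Visit K; enqueue I, P, Q → queue [R, I, P, Q]
Visit R; enqueue M, O, S, T → queue [I, P, Q, M, O, S, T]
Visit I; enqueue N → queue [P, Q, M, O, S, T, N]
Visit P; enqueue J → queue [Q, M, O, S, T, N, J]
Visit Q → queue [M, O, S, T, N, J]
Visit M → queue [O, S, T, N, J]
Visit O → queue [S, T, N, J]
Visit S → queue [T, N, J]
Visit T → queue [N, J]
Visit N → queue [J]
Visit J → queue []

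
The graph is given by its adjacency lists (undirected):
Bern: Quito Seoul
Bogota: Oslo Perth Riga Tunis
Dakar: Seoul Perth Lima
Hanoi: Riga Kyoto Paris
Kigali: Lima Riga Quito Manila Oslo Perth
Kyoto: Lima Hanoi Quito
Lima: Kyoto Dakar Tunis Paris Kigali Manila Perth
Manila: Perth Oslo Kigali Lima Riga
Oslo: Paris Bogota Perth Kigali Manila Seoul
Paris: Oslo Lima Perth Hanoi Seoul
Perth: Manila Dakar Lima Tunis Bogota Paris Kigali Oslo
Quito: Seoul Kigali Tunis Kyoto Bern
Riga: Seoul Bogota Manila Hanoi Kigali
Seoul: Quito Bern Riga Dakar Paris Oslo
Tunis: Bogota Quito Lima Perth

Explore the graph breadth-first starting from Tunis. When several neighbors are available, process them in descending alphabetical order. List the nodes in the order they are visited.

Visit Tunis; enqueue Quito, Perth, Lima, Bogota → queue [Quito, Perth, Lima, Bogota]
Visit Quito; enqueue Seoul, Kyoto, Kigali, Bern → queue [Perth, Lima, Bogota, Seoul, Kyoto, Kigali, Bern]
Visit Perth; enqueue Paris, Oslo, Manila, Dakar → queue [Lima, Bogota, Seoul, Kyoto, Kigali, Bern, Paris, Oslo, Manila, Dakar]
Visit Lima → queue [Bogota, Seoul, Kyoto, Kigali, Bern, Paris, Oslo, Manila, Dakar]
Visit Bogota; enqueue Riga → queue [Seoul, Kyoto, Kigali, Bern, Paris, Oslo, Manila, Dakar, Riga]
Visit Seoul → queue [Kyoto, Kigali, Bern, Paris, Oslo, Manila, Dakar, Riga]
Visit Kyoto; enqueue Hanoi → queue [Kigali, Bern, Paris, Oslo, Manila, Dakar, Riga, Hanoi]
Visit Kigali → queue [Bern, Paris, Oslo, Manila, Dakar, Riga, Hanoi]
Visit Bern → queue [Paris, Oslo, Manila, Dakar, Riga, Hanoi]
Visit Paris → queue [Oslo, Manila, Dakar, Riga, Hanoi]
Visit Oslo → queue [Manila, Dakar, Riga, Hanoi]
Visit Manila → queue [Dakar, Riga, Hanoi]
Visit Dakar → queue [Riga, Hanoi]
Visit Riga → queue [Hanoi]
Visit Hanoi → queue []

Tunis, Quito, Perth, Lima, Bogota, Seoul, Kyoto, Kigali, Bern, Paris, Oslo, Manila, Dakar, Riga, Hanoi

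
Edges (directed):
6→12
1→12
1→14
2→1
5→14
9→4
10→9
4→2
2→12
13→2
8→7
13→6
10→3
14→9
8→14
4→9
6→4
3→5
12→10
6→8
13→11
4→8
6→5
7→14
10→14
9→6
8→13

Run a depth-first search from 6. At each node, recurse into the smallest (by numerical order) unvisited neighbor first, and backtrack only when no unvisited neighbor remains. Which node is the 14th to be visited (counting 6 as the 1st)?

11

Visit 6
6 → 4
4 → 2
2 → 1
1 → 12
12 → 10
10 → 3
3 → 5
5 → 14
14 → 9
4 → 8
8 → 7
8 → 13
13 → 11

Visit order: 6, 4, 2, 1, 12, 10, 3, 5, 14, 9, 8, 7, 13, 11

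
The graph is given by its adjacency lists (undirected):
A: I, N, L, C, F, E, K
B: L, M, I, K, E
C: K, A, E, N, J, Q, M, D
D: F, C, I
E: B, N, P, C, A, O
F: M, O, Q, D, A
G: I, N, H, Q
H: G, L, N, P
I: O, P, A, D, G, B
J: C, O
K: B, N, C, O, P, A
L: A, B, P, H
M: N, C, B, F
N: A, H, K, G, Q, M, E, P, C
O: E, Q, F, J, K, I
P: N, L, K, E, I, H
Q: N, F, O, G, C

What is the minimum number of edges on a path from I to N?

2

Level 0: I
Level 1: A, B, D, G, O, P
Level 2: C, E, F, H, J, K, L, M, N, Q
N first appears at level 2.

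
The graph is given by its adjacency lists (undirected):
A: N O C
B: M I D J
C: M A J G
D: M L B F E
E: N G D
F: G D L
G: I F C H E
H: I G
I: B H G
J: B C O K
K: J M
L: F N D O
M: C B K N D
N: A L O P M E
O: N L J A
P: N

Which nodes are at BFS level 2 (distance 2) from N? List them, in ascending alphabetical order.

B, C, D, F, G, J, K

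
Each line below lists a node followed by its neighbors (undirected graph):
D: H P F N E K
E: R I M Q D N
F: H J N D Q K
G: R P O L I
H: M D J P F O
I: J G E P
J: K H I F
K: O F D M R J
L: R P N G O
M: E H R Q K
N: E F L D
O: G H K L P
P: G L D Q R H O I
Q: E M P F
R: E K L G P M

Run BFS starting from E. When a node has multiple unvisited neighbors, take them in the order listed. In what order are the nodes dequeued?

E -> R -> I -> M -> Q -> D -> N -> K -> L -> G -> P -> J -> H -> F -> O

Visit E; enqueue R, I, M, Q, D, N → queue [R, I, M, Q, D, N]
Visit R; enqueue K, L, G, P → queue [I, M, Q, D, N, K, L, G, P]
Visit I; enqueue J → queue [M, Q, D, N, K, L, G, P, J]
Visit M; enqueue H → queue [Q, D, N, K, L, G, P, J, H]
Visit Q; enqueue F → queue [D, N, K, L, G, P, J, H, F]
Visit D → queue [N, K, L, G, P, J, H, F]
Visit N → queue [K, L, G, P, J, H, F]
Visit K; enqueue O → queue [L, G, P, J, H, F, O]
Visit L → queue [G, P, J, H, F, O]
Visit G → queue [P, J, H, F, O]
Visit P → queue [J, H, F, O]
Visit J → queue [H, F, O]
Visit H → queue [F, O]
Visit F → queue [O]
Visit O → queue []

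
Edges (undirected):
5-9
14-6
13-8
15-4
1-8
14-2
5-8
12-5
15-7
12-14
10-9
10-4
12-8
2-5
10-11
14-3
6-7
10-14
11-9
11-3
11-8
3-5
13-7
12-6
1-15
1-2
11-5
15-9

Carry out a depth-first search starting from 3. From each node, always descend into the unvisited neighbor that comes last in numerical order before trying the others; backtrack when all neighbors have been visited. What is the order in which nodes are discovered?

3 → 14 → 12 → 8 → 13 → 7 → 15 → 9 → 11 → 10 → 4 → 5 → 2 → 1 → 6

Visit 3
3 → 14
14 → 12
12 → 8
8 → 13
13 → 7
7 → 15
15 → 9
9 → 11
11 → 10
10 → 4
11 → 5
5 → 2
2 → 1
7 → 6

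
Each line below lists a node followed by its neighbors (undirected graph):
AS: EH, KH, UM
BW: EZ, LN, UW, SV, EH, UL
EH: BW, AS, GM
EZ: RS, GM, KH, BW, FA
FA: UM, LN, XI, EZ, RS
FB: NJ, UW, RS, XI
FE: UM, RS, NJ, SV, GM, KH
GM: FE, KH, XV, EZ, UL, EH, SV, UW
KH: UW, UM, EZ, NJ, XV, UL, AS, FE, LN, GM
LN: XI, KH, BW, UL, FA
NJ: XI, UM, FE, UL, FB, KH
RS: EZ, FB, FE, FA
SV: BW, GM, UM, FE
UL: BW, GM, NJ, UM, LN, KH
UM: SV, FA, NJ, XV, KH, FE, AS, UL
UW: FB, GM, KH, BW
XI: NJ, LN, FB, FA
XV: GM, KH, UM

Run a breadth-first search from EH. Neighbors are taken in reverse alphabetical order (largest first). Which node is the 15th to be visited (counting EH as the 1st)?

Visit EH; enqueue GM, BW, AS → queue [GM, BW, AS]
Visit GM; enqueue XV, UW, UL, SV, KH, FE, EZ → queue [BW, AS, XV, UW, UL, SV, KH, FE, EZ]
Visit BW; enqueue LN → queue [AS, XV, UW, UL, SV, KH, FE, EZ, LN]
Visit AS; enqueue UM → queue [XV, UW, UL, SV, KH, FE, EZ, LN, UM]
Visit XV → queue [UW, UL, SV, KH, FE, EZ, LN, UM]
Visit UW; enqueue FB → queue [UL, SV, KH, FE, EZ, LN, UM, FB]
Visit UL; enqueue NJ → queue [SV, KH, FE, EZ, LN, UM, FB, NJ]
Visit SV → queue [KH, FE, EZ, LN, UM, FB, NJ]
Visit KH → queue [FE, EZ, LN, UM, FB, NJ]
Visit FE; enqueue RS → queue [EZ, LN, UM, FB, NJ, RS]
Visit EZ; enqueue FA → queue [LN, UM, FB, NJ, RS, FA]
Visit LN; enqueue XI → queue [UM, FB, NJ, RS, FA, XI]
Visit UM → queue [FB, NJ, RS, FA, XI]
Visit FB → queue [NJ, RS, FA, XI]
Visit NJ → queue [RS, FA, XI]
Visit RS → queue [FA, XI]
Visit FA → queue [XI]
Visit XI → queue []

Visit order: EH, GM, BW, AS, XV, UW, UL, SV, KH, FE, EZ, LN, UM, FB, NJ, RS, FA, XI

NJ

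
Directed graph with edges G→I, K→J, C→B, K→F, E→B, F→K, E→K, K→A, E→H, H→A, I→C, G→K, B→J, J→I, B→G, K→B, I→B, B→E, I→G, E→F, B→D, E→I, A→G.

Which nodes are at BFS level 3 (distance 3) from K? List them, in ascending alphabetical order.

C, H

Level 0: K
Level 1: A, B, F, J
Level 2: D, E, G, I
Level 3: C, H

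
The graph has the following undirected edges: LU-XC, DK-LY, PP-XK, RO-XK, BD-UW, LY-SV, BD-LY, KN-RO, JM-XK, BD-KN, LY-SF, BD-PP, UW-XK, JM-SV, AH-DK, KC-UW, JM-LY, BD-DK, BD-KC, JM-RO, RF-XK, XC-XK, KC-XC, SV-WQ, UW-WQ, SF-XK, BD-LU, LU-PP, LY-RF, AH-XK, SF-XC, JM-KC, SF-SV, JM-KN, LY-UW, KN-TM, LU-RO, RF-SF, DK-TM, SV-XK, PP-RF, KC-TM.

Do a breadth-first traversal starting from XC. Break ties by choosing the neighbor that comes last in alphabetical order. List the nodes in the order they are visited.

Visit XC; enqueue XK, SF, LU, KC → queue [XK, SF, LU, KC]
Visit XK; enqueue UW, SV, RO, RF, PP, JM, AH → queue [SF, LU, KC, UW, SV, RO, RF, PP, JM, AH]
Visit SF; enqueue LY → queue [LU, KC, UW, SV, RO, RF, PP, JM, AH, LY]
Visit LU; enqueue BD → queue [KC, UW, SV, RO, RF, PP, JM, AH, LY, BD]
Visit KC; enqueue TM → queue [UW, SV, RO, RF, PP, JM, AH, LY, BD, TM]
Visit UW; enqueue WQ → queue [SV, RO, RF, PP, JM, AH, LY, BD, TM, WQ]
Visit SV → queue [RO, RF, PP, JM, AH, LY, BD, TM, WQ]
Visit RO; enqueue KN → queue [RF, PP, JM, AH, LY, BD, TM, WQ, KN]
Visit RF → queue [PP, JM, AH, LY, BD, TM, WQ, KN]
Visit PP → queue [JM, AH, LY, BD, TM, WQ, KN]
Visit JM → queue [AH, LY, BD, TM, WQ, KN]
Visit AH; enqueue DK → queue [LY, BD, TM, WQ, KN, DK]
Visit LY → queue [BD, TM, WQ, KN, DK]
Visit BD → queue [TM, WQ, KN, DK]
Visit TM → queue [WQ, KN, DK]
Visit WQ → queue [KN, DK]
Visit KN → queue [DK]
Visit DK → queue []

XC XK SF LU KC UW SV RO RF PP JM AH LY BD TM WQ KN DK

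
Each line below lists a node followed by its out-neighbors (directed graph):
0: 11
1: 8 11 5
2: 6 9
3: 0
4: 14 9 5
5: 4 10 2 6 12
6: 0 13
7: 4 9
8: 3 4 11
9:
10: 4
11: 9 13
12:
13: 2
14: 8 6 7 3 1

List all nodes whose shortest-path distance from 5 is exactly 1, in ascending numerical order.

Level 0: 5
Level 1: 2, 4, 6, 10, 12
Level 2: 0, 9, 13, 14
Level 3: 1, 3, 7, 8, 11

2, 4, 6, 10, 12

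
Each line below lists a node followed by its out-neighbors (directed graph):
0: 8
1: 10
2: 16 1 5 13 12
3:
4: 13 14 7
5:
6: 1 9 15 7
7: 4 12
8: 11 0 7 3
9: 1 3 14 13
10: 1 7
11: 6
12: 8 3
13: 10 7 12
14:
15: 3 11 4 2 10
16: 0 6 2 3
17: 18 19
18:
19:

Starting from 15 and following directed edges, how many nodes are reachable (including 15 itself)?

17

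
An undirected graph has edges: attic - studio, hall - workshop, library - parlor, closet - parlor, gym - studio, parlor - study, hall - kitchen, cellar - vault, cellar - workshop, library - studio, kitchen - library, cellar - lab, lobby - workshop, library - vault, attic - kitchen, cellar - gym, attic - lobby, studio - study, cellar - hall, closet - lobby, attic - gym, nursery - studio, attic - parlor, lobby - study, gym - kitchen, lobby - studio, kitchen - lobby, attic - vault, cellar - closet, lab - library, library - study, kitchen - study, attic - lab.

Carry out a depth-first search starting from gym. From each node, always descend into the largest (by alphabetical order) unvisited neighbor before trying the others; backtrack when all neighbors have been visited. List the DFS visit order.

Visit gym
gym → studio
studio → study
study → parlor
parlor → library
library → vault
vault → cellar
cellar → workshop
workshop → lobby
lobby → kitchen
kitchen → hall
kitchen → attic
attic → lab
lobby → closet
studio → nursery

gym, studio, study, parlor, library, vault, cellar, workshop, lobby, kitchen, hall, attic, lab, closet, nursery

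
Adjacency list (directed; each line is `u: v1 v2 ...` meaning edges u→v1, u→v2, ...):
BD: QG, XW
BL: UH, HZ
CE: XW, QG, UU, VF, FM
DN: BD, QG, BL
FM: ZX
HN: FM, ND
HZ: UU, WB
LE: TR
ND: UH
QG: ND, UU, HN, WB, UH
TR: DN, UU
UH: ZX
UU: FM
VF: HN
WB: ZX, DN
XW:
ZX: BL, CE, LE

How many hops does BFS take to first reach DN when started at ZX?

Level 0: ZX
Level 1: BL, CE, LE
Level 2: FM, HZ, QG, TR, UH, UU, VF, XW
Level 3: DN, HN, ND, WB
Level 4: BD
DN first appears at level 3.

3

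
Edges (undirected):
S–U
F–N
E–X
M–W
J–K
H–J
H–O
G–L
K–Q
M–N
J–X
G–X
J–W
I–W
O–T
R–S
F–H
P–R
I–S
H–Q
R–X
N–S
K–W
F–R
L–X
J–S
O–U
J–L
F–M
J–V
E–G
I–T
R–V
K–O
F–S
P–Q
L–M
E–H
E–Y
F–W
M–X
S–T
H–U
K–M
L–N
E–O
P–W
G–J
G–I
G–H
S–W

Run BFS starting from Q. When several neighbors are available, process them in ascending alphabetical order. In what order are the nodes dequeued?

Visit Q; enqueue H, K, P → queue [H, K, P]
Visit H; enqueue E, F, G, J, O, U → queue [K, P, E, F, G, J, O, U]
Visit K; enqueue M, W → queue [P, E, F, G, J, O, U, M, W]
Visit P; enqueue R → queue [E, F, G, J, O, U, M, W, R]
Visit E; enqueue X, Y → queue [F, G, J, O, U, M, W, R, X, Y]
Visit F; enqueue N, S → queue [G, J, O, U, M, W, R, X, Y, N, S]
Visit G; enqueue I, L → queue [J, O, U, M, W, R, X, Y, N, S, I, L]
Visit J; enqueue V → queue [O, U, M, W, R, X, Y, N, S, I, L, V]
Visit O; enqueue T → queue [U, M, W, R, X, Y, N, S, I, L, V, T]
Visit U → queue [M, W, R, X, Y, N, S, I, L, V, T]
Visit M → queue [W, R, X, Y, N, S, I, L, V, T]
Visit W → queue [R, X, Y, N, S, I, L, V, T]
Visit R → queue [X, Y, N, S, I, L, V, T]
Visit X → queue [Y, N, S, I, L, V, T]
Visit Y → queue [N, S, I, L, V, T]
Visit N → queue [S, I, L, V, T]
Visit S → queue [I, L, V, T]
Visit I → queue [L, V, T]
Visit L → queue [V, T]
Visit V → queue [T]
Visit T → queue []

Q, H, K, P, E, F, G, J, O, U, M, W, R, X, Y, N, S, I, L, V, T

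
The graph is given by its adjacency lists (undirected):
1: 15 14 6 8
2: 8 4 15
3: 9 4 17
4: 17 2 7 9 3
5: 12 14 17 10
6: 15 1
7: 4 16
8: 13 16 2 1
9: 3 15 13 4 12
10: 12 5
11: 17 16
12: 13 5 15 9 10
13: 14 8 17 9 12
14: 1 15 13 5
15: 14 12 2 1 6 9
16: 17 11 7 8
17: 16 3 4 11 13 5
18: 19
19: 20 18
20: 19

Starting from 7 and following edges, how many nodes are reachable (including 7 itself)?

BFS from 7 visits: 7, 4, 16, 2, 3, 9, 17, 8, 11, 15, 12, 13, 5, 1, 6, 14, 10
Reachable nodes: 17 of 20 total.

17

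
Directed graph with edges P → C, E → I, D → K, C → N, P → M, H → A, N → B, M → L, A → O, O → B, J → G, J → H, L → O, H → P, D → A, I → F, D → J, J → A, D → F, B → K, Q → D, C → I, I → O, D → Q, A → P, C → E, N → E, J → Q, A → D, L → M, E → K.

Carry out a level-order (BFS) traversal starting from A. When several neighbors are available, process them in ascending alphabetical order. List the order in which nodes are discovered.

Visit A; enqueue D, O, P → queue [D, O, P]
Visit D; enqueue F, J, K, Q → queue [O, P, F, J, K, Q]
Visit O; enqueue B → queue [P, F, J, K, Q, B]
Visit P; enqueue C, M → queue [F, J, K, Q, B, C, M]
Visit F → queue [J, K, Q, B, C, M]
Visit J; enqueue G, H → queue [K, Q, B, C, M, G, H]
Visit K → queue [Q, B, C, M, G, H]
Visit Q → queue [B, C, M, G, H]
Visit B → queue [C, M, G, H]
Visit C; enqueue E, I, N → queue [M, G, H, E, I, N]
Visit M; enqueue L → queue [G, H, E, I, N, L]
Visit G → queue [H, E, I, N, L]
Visit H → queue [E, I, N, L]
Visit E → queue [I, N, L]
Visit I → queue [N, L]
Visit N → queue [L]
Visit L → queue []

A D O P F J K Q B C M G H E I N L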